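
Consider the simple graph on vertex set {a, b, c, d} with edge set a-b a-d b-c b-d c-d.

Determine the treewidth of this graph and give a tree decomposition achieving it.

Treewidth 2.
One optimal decomposition is:
Bags: B1 = {b, c, d}  B2 = {a, b, d}
Tree: B1–B2

Each bag holds 3 vertices, so the decomposition has width 2, which upper-bounds the treewidth. Conversely, {b, c, d} is a clique of size 3, and the vertices of any clique must share a bag in every tree decomposition; so some bag has ≥ 3 vertices and tw(G) ≥ 2. The upper and lower bounds meet at 2, so that is the treewidth.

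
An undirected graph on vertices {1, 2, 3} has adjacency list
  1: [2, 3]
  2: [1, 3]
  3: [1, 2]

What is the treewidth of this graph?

A width-2 tree decomposition is:
Bags: B1 = {1, 2, 3}
Tree: (single bag)
With just one bag of size 3, the width is 3 − 1 = 2, so tw(G) ≤ 2. Conversely, {1, 2, 3} is a clique of size 3, and the vertices of any clique must share a bag in every tree decomposition; so some bag has ≥ 3 vertices and tw(G) ≥ 2. Therefore the treewidth is 2.

2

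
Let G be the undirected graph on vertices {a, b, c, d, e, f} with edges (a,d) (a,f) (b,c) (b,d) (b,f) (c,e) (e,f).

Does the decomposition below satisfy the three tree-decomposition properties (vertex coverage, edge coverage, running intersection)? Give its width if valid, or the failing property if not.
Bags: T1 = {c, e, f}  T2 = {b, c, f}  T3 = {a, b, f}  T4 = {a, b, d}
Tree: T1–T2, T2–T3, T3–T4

Checking the three conditions: (i) the bags cover all of {a, b, c, d, e, f}; (ii) for each edge, some bag contains both endpoints; (iii) the bags containing any fixed vertex form a subtree. All hold, so the decomposition is valid with width 3 − 1 = 2.

Yes; width 2.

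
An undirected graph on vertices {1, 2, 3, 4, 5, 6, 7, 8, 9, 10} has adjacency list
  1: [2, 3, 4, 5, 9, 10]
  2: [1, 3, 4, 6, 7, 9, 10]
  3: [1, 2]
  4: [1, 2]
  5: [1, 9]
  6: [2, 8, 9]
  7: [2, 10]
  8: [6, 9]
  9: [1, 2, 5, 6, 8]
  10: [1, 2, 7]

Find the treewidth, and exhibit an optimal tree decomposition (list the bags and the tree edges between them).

Every bag has size at most 3, so the width is 3 − 1 = 2 and tw(G) ≤ 2. On the other hand G contains the 3-clique {6, 8, 9}. A clique must lie in a single bag of any decomposition, so no decomposition can have width below 2. Combining the bounds, tw(G) = 2.

Treewidth 2.
Bags: B1 = {1, 2, 9}  B2 = {1, 2, 4}  B3 = {1, 2, 3}  B4 = {1, 2, 10}  B5 = {2, 7, 10}  B6 = {2, 6, 9}  B7 = {1, 5, 9}  B8 = {6, 8, 9}
Tree: B1–B2, B2–B3, B1–B4, B4–B5, B1–B6, B1–B7, B6–B8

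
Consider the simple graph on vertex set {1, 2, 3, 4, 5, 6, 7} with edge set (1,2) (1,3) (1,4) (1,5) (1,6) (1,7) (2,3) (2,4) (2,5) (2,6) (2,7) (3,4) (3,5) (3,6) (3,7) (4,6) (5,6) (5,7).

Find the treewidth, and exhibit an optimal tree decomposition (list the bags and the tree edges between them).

Each bag holds 5 vertices, so the decomposition has width 4, which upper-bounds the treewidth. For the lower bound, the 5 vertices {1, 2, 3, 4, 6} are pairwise adjacent, and any tree decomposition puts a clique entirely inside one bag — forcing width ≥ 4. Therefore the treewidth is 4.

Treewidth 4.
Bags: B1 = {1, 2, 3, 4, 6}  B2 = {1, 2, 3, 5, 6}  B3 = {1, 2, 3, 5, 7}
Tree: B1–B2, B2–B3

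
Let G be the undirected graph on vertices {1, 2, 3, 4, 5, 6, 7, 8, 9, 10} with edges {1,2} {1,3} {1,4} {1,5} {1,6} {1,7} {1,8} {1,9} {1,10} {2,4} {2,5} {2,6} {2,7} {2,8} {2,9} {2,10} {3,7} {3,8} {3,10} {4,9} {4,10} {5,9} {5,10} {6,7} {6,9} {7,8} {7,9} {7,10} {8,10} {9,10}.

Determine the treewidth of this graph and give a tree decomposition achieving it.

Every bag has size at most 5, so the width is 5 − 1 = 4 and tw(G) ≤ 4. Conversely, {1, 2, 7, 8, 10} is a clique of size 5, and the vertices of any clique must share a bag in every tree decomposition; so some bag has ≥ 5 vertices and tw(G) ≥ 4. The upper and lower bounds meet at 4, so that is the treewidth.

Treewidth 4.
One such decomposition:
Bags: B1 = {1, 2, 4, 9, 10}  B2 = {1, 2, 5, 9, 10}  B3 = {1, 2, 7, 9, 10}  B4 = {1, 2, 7, 8, 10}  B5 = {1, 3, 7, 8, 10}  B6 = {1, 2, 6, 7, 9}
Tree: B1–B2, B1–B3, B3–B4, B4–B5, B3–B6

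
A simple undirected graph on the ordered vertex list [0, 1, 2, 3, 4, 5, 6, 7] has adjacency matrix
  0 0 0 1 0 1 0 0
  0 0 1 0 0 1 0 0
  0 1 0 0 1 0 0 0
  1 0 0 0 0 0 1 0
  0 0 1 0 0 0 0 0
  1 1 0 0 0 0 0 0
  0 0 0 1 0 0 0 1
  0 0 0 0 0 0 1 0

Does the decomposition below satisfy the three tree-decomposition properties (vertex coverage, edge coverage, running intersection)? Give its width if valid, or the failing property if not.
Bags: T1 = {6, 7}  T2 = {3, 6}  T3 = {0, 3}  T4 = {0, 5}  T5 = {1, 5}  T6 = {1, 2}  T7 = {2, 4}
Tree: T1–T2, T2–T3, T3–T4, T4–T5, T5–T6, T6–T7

Yes; width 1.

Checking the three conditions: (i) the bags cover all of {0, 1, 2, 3, 4, 5, 6, 7}; (ii) for each edge, some bag contains both endpoints; (iii) the bags containing any fixed vertex form a subtree. All hold, so the decomposition is valid with width 2 − 1 = 1.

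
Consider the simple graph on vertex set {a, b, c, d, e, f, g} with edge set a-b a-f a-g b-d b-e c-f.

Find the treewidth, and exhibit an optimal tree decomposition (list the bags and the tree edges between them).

Each bag holds 2 vertices, so the decomposition has width 1, which upper-bounds the treewidth. G has an edge, so its treewidth is at least 1. Hence tw(G) = 1 exactly.

Treewidth 1.
One such decomposition:
Bags: B1 = {a, b}  B2 = {a, f}  B3 = {b, e}  B4 = {a, g}  B5 = {b, d}  B6 = {c, f}
Tree: B1–B2, B1–B3, B1–B4, B1–B5, B2–B6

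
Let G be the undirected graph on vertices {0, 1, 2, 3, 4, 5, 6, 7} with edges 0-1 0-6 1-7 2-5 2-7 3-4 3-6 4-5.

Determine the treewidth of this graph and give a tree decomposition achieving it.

Treewidth 2.
One optimal decomposition is:
Bags: B1 = {3, 4, 6}  B2 = {4, 5, 6}  B3 = {2, 5, 6}  B4 = {2, 6, 7}  B5 = {1, 6, 7}  B6 = {0, 1, 6}
Tree: B1–B2, B2–B3, B3–B4, B4–B5, B5–B6

Each bag holds 3 vertices, so the decomposition has width 2, which upper-bounds the treewidth. For the lower bound, G contains the cycle 6–3–4–5–2–7–1–0–6, so G is not a forest; only forests have treewidth ≤ 1, hence tw(G) ≥ 2. The upper and lower bounds meet at 2, so that is the treewidth.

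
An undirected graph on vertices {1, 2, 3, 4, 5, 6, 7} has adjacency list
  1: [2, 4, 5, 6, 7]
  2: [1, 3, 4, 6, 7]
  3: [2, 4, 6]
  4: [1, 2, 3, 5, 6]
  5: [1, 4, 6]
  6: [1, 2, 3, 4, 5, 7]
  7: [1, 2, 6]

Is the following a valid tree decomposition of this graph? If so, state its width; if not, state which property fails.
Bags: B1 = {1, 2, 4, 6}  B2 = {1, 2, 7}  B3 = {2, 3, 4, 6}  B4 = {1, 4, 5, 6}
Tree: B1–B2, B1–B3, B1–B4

A tree decomposition must satisfy three properties: every vertex lies in some bag; for every edge, both endpoints lie together in some bag; and for every vertex, the bags containing it form a connected subtree. Here edge (6,7) lies in no bag, so the decomposition is invalid.

No — edge (6,7) lies in no bag.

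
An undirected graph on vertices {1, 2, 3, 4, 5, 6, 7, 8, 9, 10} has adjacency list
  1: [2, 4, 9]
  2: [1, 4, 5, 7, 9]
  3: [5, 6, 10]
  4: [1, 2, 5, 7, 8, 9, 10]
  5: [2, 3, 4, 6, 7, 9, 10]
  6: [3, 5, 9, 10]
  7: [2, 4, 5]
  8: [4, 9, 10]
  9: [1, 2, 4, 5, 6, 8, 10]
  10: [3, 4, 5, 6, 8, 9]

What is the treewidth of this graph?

3

A width-3 tree decomposition is:
Bags: B1 = {4, 8, 9, 10}  B2 = {4, 5, 9, 10}  B3 = {2, 4, 5, 9}  B4 = {5, 6, 9, 10}  B5 = {2, 4, 5, 7}  B6 = {1, 2, 4, 9}  B7 = {3, 5, 6, 10}
Tree: B1–B2, B2–B3, B2–B4, B3–B5, B3–B6, B4–B7
Each bag holds 4 vertices, so the decomposition has width 3, which upper-bounds the treewidth. For the lower bound, the 4 vertices {3, 5, 6, 10} are pairwise adjacent, and any tree decomposition puts a clique entirely inside one bag — forcing width ≥ 3. The upper and lower bounds meet at 3, so that is the treewidth.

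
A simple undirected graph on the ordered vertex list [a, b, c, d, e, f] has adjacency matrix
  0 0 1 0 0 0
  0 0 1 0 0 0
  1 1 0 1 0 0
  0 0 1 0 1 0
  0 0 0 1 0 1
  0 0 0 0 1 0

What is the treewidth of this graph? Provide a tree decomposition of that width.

Every bag has size at most 2, so the width is 2 − 1 = 1 and tw(G) ≤ 1. Any graph with an edge has treewidth ≥ 1, and G has the edge c–a. Therefore the treewidth is 1.

Treewidth 1.
One optimal decomposition is:
Bags: B1 = {a, c}  B2 = {b, c}  B3 = {c, d}  B4 = {d, e}  B5 = {e, f}
Tree: B1–B2, B2–B3, B3–B4, B4–B5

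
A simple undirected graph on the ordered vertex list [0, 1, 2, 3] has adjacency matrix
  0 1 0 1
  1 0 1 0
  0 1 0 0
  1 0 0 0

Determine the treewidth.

A width-1 tree decomposition is:
Bags: B1 = {1, 2}  B2 = {0, 1}  B3 = {0, 3}
Tree: B1–B2, B2–B3
The largest bag has 2 vertices, giving width 1; this decomposition certifies tw(G) ≤ 1. G has an edge, so its treewidth is at least 1. The upper and lower bounds meet at 1, so that is the treewidth.

1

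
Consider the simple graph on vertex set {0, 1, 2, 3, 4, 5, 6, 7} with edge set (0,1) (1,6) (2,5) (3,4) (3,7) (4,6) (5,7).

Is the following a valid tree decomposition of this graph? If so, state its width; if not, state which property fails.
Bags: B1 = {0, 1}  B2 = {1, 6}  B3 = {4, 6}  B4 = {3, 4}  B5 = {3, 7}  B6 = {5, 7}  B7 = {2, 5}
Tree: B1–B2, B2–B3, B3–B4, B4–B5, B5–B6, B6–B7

Yes; width 1.

Checking the three conditions: (i) the bags cover all of {0, 1, 2, 3, 4, 5, 6, 7}; (ii) for each edge, some bag contains both endpoints; (iii) the bags containing any fixed vertex form a subtree. All hold, so the decomposition is valid with width 2 − 1 = 1.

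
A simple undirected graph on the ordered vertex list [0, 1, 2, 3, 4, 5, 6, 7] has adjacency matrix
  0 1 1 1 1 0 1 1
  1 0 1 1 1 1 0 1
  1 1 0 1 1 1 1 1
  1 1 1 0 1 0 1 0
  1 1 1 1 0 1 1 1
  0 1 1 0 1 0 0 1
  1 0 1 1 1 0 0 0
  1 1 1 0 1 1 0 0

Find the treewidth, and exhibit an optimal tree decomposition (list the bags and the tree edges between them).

Treewidth 4.
One optimal decomposition is:
Bags: B1 = {0, 1, 2, 3, 4}  B2 = {0, 1, 2, 4, 7}  B3 = {1, 2, 4, 5, 7}  B4 = {0, 2, 3, 4, 6}
Tree: B1–B2, B2–B3, B1–B4

Every bag has size at most 5, so the width is 5 − 1 = 4 and tw(G) ≤ 4. Conversely, {0, 1, 2, 3, 4} is a clique of size 5, and the vertices of any clique must share a bag in every tree decomposition; so some bag has ≥ 5 vertices and tw(G) ≥ 4. Combining the bounds, tw(G) = 4.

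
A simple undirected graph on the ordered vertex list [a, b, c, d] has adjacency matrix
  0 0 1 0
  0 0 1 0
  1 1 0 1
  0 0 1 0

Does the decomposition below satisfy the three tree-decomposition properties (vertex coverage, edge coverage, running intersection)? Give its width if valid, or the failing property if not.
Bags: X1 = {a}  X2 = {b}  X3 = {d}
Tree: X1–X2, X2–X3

A tree decomposition must satisfy three properties: every vertex lies in some bag; for every edge, both endpoints lie together in some bag; and for every vertex, the bags containing it form a connected subtree. Here vertex c appears in no bag, so the decomposition is invalid.

No — vertex c appears in no bag.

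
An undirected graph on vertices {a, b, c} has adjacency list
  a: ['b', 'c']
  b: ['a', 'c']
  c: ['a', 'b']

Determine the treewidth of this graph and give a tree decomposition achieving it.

With just one bag of size 3, the width is 3 − 1 = 2, so tw(G) ≤ 2. For the lower bound, the 3 vertices {a, b, c} are pairwise adjacent, and any tree decomposition puts a clique entirely inside one bag — forcing width ≥ 2. Therefore the treewidth is 2.

Treewidth 2.
One such decomposition:
Bags: B1 = {a, b, c}
Tree: (single bag)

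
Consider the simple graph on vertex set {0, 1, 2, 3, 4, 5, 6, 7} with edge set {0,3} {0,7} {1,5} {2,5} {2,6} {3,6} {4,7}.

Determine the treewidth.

A width-1 tree decomposition is:
Bags: B1 = {4, 7}  B2 = {0, 7}  B3 = {0, 3}  B4 = {3, 6}  B5 = {2, 6}  B6 = {2, 5}  B7 = {1, 5}
Tree: B1–B2, B2–B3, B3–B4, B4–B5, B5–B6, B6–B7
The largest bag has 2 vertices, giving width 1; this decomposition certifies tw(G) ≤ 1. Any graph with an edge has treewidth ≥ 1, and G has the edge 4–7. Combining the bounds, tw(G) = 1.

1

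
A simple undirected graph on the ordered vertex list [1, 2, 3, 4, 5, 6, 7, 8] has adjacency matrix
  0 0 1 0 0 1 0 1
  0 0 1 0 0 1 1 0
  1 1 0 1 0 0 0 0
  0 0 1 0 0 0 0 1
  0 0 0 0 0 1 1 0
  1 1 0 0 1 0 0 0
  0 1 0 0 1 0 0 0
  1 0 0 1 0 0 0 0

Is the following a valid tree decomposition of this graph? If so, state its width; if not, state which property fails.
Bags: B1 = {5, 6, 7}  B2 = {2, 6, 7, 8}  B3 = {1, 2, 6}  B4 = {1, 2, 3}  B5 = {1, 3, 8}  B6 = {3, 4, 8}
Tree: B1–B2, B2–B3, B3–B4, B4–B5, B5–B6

A tree decomposition must satisfy three properties: every vertex lies in some bag; for every edge, both endpoints lie together in some bag; and for every vertex, the bags containing it form a connected subtree. Here bags containing vertex 8 are not connected in the tree, so the decomposition is invalid.

No — bags containing vertex 8 are not connected in the tree.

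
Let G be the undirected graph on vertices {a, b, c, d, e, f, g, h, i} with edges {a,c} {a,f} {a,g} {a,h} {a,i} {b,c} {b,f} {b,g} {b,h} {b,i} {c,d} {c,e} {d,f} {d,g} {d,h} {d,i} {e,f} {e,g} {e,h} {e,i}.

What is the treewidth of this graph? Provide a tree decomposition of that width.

Every bag has size at most 5, so the width is 5 − 1 = 4 and tw(G) ≤ 4. For the lower bound: the 5 vertex sets {c,e}, {b,f}, {d,g}, {a}, {h} are disjoint, each induces a connected subgraph, and every pair is joined by at least one edge of G. Contracting each set to a single vertex therefore yields K_{5} as a minor, and since treewidth is minor-monotone, tw(G) ≥ tw(K_{5}) = 4. Combining the bounds, tw(G) = 4.

Treewidth 4.
One optimal decomposition is:
Bags: B1 = {a, b, c, d, e}  B2 = {a, b, d, e, f}  B3 = {a, b, d, e, g}  B4 = {a, b, d, e, h}  B5 = {a, b, d, e, i}
Tree: B1–B2, B2–B3, B3–B4, B4–B5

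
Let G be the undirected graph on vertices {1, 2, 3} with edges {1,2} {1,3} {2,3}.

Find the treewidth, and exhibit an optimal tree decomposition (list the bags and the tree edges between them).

Treewidth 2.
One such decomposition:
Bags: B1 = {1, 2, 3}
Tree: (single bag)

A single bag containing all 3 vertices is trivially a valid decomposition of width 2. On the other hand G contains the 3-clique {1, 2, 3}. A clique must lie in a single bag of any decomposition, so no decomposition can have width below 2. Therefore the treewidth is 2.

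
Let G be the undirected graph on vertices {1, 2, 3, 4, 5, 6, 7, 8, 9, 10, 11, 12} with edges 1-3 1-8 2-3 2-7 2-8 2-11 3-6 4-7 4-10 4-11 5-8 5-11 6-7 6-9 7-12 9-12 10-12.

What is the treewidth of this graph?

3

A width-3 tree decomposition is:
Bags: B1 = {6, 9, 10, 12}  B2 = {6, 7, 10, 12}  B3 = {4, 6, 7, 10}  B4 = {3, 4, 6, 7}  B5 = {2, 3, 4, 7}  B6 = {2, 3, 4, 11}  B7 = {1, 2, 3, 11}  B8 = {1, 2, 8, 11}  B9 = {1, 5, 8, 11}
Tree: B1–B2, B2–B3, B3–B4, B4–B5, B5–B6, B6–B7, B7–B8, B8–B9
Every bag has size at most 4, so the width is 4 − 1 = 3 and tw(G) ≤ 3. For the lower bound: the 4 vertex sets {9,10,12}, {6}, {7}, {2,3,4,11} are disjoint, each induces a connected subgraph, and every pair is joined by at least one edge of G. Contracting each set to a single vertex therefore yields K_{4} as a minor, and since treewidth is minor-monotone, tw(G) ≥ tw(K_{4}) = 3. Hence tw(G) = 3 exactly.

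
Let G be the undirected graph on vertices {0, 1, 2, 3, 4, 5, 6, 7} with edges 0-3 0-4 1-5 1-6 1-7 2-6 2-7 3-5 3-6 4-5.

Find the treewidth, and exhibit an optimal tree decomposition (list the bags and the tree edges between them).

The largest bag has 3 vertices, giving width 2; this decomposition certifies tw(G) ≤ 2. Since 7–2–6–1–7 is a cycle in G, G is not acyclic. Forests are exactly the graphs of treewidth ≤ 1, so tw(G) ≥ 2. Combining the bounds, tw(G) = 2.

Treewidth 2.
Bags: B1 = {1, 2, 7}  B2 = {1, 2, 6}  B3 = {1, 5, 6}  B4 = {3, 5, 6}  B5 = {3, 4, 5}  B6 = {0, 3, 4}
Tree: B1–B2, B2–B3, B3–B4, B4–B5, B5–B6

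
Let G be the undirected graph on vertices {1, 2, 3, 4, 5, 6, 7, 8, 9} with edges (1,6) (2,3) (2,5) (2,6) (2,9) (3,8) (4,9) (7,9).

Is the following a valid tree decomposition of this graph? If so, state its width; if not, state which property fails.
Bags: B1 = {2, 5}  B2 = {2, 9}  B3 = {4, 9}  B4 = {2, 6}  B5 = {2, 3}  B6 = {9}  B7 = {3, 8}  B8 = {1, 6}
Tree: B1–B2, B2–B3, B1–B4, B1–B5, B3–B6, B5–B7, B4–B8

No — vertex 7 appears in no bag.

A tree decomposition must satisfy three properties: every vertex lies in some bag; for every edge, both endpoints lie together in some bag; and for every vertex, the bags containing it form a connected subtree. Here vertex 7 appears in no bag, so the decomposition is invalid.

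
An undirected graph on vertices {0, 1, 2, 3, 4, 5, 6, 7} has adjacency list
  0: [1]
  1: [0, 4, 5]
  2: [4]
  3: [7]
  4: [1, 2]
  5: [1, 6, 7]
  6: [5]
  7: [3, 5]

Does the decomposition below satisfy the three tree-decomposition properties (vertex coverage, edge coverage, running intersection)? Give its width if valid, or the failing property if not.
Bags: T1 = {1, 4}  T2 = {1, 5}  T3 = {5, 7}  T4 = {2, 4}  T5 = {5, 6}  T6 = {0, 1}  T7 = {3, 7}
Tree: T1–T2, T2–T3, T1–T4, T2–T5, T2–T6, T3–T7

Checking the three conditions: (i) the bags cover all of {0, 1, 2, 3, 4, 5, 6, 7}; (ii) for each edge, some bag contains both endpoints; (iii) the bags containing any fixed vertex form a subtree. All hold, so the decomposition is valid with width 2 − 1 = 1.

Yes; width 1.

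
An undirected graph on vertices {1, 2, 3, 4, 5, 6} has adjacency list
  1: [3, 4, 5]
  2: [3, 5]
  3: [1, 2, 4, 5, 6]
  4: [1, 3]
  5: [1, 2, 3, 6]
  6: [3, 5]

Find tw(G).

2

A width-2 tree decomposition is:
Bags: B1 = {1, 3, 5}  B2 = {3, 5, 6}  B3 = {1, 3, 4}  B4 = {2, 3, 5}
Tree: B1–B2, B1–B3, B2–B4
Every bag has size at most 3, so the width is 3 − 1 = 2 and tw(G) ≤ 2. For the lower bound, the 3 vertices {1, 3, 4} are pairwise adjacent, and any tree decomposition puts a clique entirely inside one bag — forcing width ≥ 2. Combining the bounds, tw(G) = 2.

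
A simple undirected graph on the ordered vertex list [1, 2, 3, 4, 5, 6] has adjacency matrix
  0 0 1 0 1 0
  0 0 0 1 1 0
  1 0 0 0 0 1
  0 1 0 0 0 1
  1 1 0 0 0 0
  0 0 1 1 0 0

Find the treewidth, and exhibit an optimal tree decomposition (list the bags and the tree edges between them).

The largest bag has 3 vertices, giving width 2; this decomposition certifies tw(G) ≤ 2. Since 3–6–4–2–5–1–3 is a cycle in G, G is not acyclic. Forests are exactly the graphs of treewidth ≤ 1, so tw(G) ≥ 2. Therefore the treewidth is 2.

Treewidth 2.
One optimal decomposition is:
Bags: B1 = {3, 4, 6}  B2 = {2, 3, 4}  B3 = {2, 3, 5}  B4 = {1, 3, 5}
Tree: B1–B2, B2–B3, B3–B4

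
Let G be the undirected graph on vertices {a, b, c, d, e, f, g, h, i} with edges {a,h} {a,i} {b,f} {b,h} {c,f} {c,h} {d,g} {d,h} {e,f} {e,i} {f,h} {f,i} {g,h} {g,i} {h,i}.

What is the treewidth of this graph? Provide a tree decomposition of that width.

Treewidth 2.
Bags: B1 = {c, f, h}  B2 = {f, h, i}  B3 = {g, h, i}  B4 = {b, f, h}  B5 = {e, f, i}  B6 = {d, g, h}  B7 = {a, h, i}
Tree: B1–B2, B2–B3, B2–B4, B2–B5, B3–B6, B2–B7

The largest bag has 3 vertices, giving width 2; this decomposition certifies tw(G) ≤ 2. On the other hand G contains the 3-clique {e, f, i}. A clique must lie in a single bag of any decomposition, so no decomposition can have width below 2. Therefore the treewidth is 2.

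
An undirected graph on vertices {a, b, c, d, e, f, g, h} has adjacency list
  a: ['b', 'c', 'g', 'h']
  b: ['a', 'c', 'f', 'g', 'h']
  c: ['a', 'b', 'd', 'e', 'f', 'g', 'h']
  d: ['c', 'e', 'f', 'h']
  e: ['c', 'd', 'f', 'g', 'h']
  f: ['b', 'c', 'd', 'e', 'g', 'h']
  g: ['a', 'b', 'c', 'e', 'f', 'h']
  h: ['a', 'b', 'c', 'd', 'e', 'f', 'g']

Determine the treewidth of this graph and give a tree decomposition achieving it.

Every bag has size at most 5, so the width is 5 − 1 = 4 and tw(G) ≤ 4. For the lower bound, the 5 vertices {a, b, c, g, h} are pairwise adjacent, and any tree decomposition puts a clique entirely inside one bag — forcing width ≥ 4. The upper and lower bounds meet at 4, so that is the treewidth.

Treewidth 4.
One optimal decomposition is:
Bags: B1 = {c, d, e, f, h}  B2 = {c, e, f, g, h}  B3 = {b, c, f, g, h}  B4 = {a, b, c, g, h}
Tree: B1–B2, B2–B3, B3–B4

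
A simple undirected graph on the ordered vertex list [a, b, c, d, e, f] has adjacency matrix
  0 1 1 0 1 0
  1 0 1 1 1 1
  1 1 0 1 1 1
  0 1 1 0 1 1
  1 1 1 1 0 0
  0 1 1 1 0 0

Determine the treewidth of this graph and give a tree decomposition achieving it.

Treewidth 3.
One such decomposition:
Bags: B1 = {b, c, d, e}  B2 = {b, c, d, f}  B3 = {a, b, c, e}
Tree: B1–B2, B1–B3

Every bag has size at most 4, so the width is 4 − 1 = 3 and tw(G) ≤ 3. For the lower bound, the 4 vertices {b, c, d, e} are pairwise adjacent, and any tree decomposition puts a clique entirely inside one bag — forcing width ≥ 3. Therefore the treewidth is 3.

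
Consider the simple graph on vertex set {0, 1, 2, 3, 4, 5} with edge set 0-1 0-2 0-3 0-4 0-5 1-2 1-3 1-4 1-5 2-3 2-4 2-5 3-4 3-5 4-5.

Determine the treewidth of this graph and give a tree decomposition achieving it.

Treewidth 5.
One optimal decomposition is:
Bags: B1 = {0, 1, 2, 3, 4, 5}
Tree: (single bag)

A single bag containing all 6 vertices is trivially a valid decomposition of width 5. For the lower bound, the 6 vertices {0, 1, 2, 3, 4, 5} are pairwise adjacent, and any tree decomposition puts a clique entirely inside one bag — forcing width ≥ 5. The upper and lower bounds meet at 5, so that is the treewidth.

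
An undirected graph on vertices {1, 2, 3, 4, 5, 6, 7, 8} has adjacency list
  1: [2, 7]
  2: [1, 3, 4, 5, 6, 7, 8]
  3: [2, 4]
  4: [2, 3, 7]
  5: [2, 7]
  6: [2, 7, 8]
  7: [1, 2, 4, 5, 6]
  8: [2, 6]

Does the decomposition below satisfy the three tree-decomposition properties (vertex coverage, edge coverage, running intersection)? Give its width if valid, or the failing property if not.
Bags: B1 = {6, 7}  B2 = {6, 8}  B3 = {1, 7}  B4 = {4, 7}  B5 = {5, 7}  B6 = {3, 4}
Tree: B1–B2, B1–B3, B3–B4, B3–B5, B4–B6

No — vertex 2 appears in no bag.

A tree decomposition must satisfy three properties: every vertex lies in some bag; for every edge, both endpoints lie together in some bag; and for every vertex, the bags containing it form a connected subtree. Here vertex 2 appears in no bag, so the decomposition is invalid.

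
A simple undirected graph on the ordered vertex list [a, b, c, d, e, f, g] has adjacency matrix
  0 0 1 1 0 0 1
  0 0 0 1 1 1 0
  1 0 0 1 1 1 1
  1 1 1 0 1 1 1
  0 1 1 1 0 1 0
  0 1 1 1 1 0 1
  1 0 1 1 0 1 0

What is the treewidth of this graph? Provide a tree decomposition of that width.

The largest bag has 4 vertices, giving width 3; this decomposition certifies tw(G) ≤ 3. For the lower bound, the 4 vertices {a, c, d, g} are pairwise adjacent, and any tree decomposition puts a clique entirely inside one bag — forcing width ≥ 3. Combining the bounds, tw(G) = 3.

Treewidth 3.
One optimal decomposition is:
Bags: B1 = {c, d, f, g}  B2 = {c, d, e, f}  B3 = {a, c, d, g}  B4 = {b, d, e, f}
Tree: B1–B2, B1–B3, B2–B4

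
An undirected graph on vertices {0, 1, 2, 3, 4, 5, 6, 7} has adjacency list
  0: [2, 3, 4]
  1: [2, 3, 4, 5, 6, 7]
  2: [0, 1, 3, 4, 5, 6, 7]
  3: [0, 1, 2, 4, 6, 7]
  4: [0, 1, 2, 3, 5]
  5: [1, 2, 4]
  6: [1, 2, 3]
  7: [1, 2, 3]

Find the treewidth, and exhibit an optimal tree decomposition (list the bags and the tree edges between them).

Every bag has size at most 4, so the width is 4 − 1 = 3 and tw(G) ≤ 3. Conversely, {0, 2, 3, 4} is a clique of size 4, and the vertices of any clique must share a bag in every tree decomposition; so some bag has ≥ 4 vertices and tw(G) ≥ 3. The upper and lower bounds meet at 3, so that is the treewidth.

Treewidth 3.
One such decomposition:
Bags: B1 = {1, 2, 3, 4}  B2 = {1, 2, 3, 6}  B3 = {0, 2, 3, 4}  B4 = {1, 2, 4, 5}  B5 = {1, 2, 3, 7}
Tree: B1–B2, B1–B3, B1–B4, B1–B5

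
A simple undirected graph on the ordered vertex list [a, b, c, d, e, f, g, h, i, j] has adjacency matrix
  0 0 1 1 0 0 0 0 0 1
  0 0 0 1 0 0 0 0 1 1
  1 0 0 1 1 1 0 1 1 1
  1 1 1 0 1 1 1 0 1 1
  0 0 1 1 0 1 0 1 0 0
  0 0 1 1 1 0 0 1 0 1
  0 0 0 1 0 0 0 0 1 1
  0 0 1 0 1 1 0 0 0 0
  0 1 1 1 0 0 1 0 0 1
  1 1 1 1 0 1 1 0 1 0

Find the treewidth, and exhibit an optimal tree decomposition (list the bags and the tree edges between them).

Treewidth 3.
One such decomposition:
Bags: B1 = {c, d, f, j}  B2 = {c, d, i, j}  B3 = {c, d, e, f}  B4 = {a, c, d, j}  B5 = {b, d, i, j}  B6 = {d, g, i, j}  B7 = {c, e, f, h}
Tree: B1–B2, B1–B3, B2–B4, B2–B5, B5–B6, B3–B7

The largest bag has 4 vertices, giving width 3; this decomposition certifies tw(G) ≤ 3. On the other hand G contains the 4-clique {a, c, d, j}. A clique must lie in a single bag of any decomposition, so no decomposition can have width below 3. The upper and lower bounds meet at 3, so that is the treewidth.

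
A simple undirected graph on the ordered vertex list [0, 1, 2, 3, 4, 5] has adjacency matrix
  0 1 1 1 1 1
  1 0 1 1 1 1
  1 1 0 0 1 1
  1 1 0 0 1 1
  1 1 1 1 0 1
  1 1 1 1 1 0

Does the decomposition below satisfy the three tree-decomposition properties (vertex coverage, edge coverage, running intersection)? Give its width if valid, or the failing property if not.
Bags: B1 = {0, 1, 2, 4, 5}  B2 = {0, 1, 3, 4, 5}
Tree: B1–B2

Checking the three conditions: (i) the bags cover all of {0, 1, 2, 3, 4, 5}; (ii) for each edge, some bag contains both endpoints; (iii) the bags containing any fixed vertex form a subtree. All hold, so the decomposition is valid with width 5 − 1 = 4.

Yes; width 4.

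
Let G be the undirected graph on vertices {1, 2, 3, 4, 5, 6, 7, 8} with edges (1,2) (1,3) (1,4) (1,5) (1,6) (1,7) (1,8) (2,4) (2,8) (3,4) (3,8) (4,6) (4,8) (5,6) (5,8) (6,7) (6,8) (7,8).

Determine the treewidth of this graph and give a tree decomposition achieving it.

Each bag holds 4 vertices, so the decomposition has width 3, which upper-bounds the treewidth. On the other hand G contains the 4-clique {1, 2, 4, 8}. A clique must lie in a single bag of any decomposition, so no decomposition can have width below 3. Hence tw(G) = 3 exactly.

Treewidth 3.
Bags: B1 = {1, 3, 4, 8}  B2 = {1, 4, 6, 8}  B3 = {1, 2, 4, 8}  B4 = {1, 5, 6, 8}  B5 = {1, 6, 7, 8}
Tree: B1–B2, B1–B3, B2–B4, B4–B5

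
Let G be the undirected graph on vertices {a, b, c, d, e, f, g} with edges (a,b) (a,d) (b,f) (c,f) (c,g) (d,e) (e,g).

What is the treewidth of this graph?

A width-2 tree decomposition is:
Bags: B1 = {a, b, d}  B2 = {b, d, f}  B3 = {c, d, f}  B4 = {c, d, g}  B5 = {d, e, g}
Tree: B1–B2, B2–B3, B3–B4, B4–B5
The largest bag has 3 vertices, giving width 2; this decomposition certifies tw(G) ≤ 2. The edges d–a–b–f–c–g–e–d form a cycle, so G is not a tree and its treewidth is at least 2. Combining the bounds, tw(G) = 2.

2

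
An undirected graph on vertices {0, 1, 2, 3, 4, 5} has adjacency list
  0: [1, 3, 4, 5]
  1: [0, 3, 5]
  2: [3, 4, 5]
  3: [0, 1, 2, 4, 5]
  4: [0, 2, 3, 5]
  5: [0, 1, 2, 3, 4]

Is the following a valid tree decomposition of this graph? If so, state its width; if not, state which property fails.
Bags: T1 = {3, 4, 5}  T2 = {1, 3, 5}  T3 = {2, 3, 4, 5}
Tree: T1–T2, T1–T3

A tree decomposition must satisfy three properties: every vertex lies in some bag; for every edge, both endpoints lie together in some bag; and for every vertex, the bags containing it form a connected subtree. Here vertex 0 appears in no bag, so the decomposition is invalid.

No — vertex 0 appears in no bag.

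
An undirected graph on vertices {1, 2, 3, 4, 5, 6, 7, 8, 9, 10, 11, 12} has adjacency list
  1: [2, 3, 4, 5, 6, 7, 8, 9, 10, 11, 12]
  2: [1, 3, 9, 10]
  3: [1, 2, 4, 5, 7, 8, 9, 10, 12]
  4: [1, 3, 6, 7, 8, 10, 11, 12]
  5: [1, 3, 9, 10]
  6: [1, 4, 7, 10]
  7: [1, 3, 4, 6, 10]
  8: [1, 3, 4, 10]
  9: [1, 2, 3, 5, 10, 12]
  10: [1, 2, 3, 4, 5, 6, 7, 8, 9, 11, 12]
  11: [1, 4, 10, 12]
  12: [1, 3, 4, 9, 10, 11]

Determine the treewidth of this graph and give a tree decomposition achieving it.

Every bag has size at most 5, so the width is 5 − 1 = 4 and tw(G) ≤ 4. For the lower bound, the 5 vertices {1, 4, 10, 11, 12} are pairwise adjacent, and any tree decomposition puts a clique entirely inside one bag — forcing width ≥ 4. Combining the bounds, tw(G) = 4.

Treewidth 4.
One optimal decomposition is:
Bags: B1 = {1, 3, 4, 10, 12}  B2 = {1, 3, 9, 10, 12}  B3 = {1, 3, 5, 9, 10}  B4 = {1, 3, 4, 7, 10}  B5 = {1, 2, 3, 9, 10}  B6 = {1, 3, 4, 8, 10}  B7 = {1, 4, 6, 7, 10}  B8 = {1, 4, 10, 11, 12}
Tree: B1–B2, B2–B3, B1–B4, B3–B5, B4–B6, B4–B7, B1–B8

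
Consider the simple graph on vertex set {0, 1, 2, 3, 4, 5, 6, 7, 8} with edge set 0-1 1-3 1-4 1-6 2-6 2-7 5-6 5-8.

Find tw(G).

1

A width-1 tree decomposition is:
Bags: B1 = {2, 6}  B2 = {1, 6}  B3 = {2, 7}  B4 = {5, 6}  B5 = {5, 8}  B6 = {1, 3}  B7 = {1, 4}  B8 = {0, 1}
Tree: B1–B2, B1–B3, B2–B4, B4–B5, B2–B6, B6–B7, B6–B8
Each bag holds 2 vertices, so the decomposition has width 1, which upper-bounds the treewidth. Any graph with an edge has treewidth ≥ 1, and G has the edge 6–2. Hence tw(G) = 1 exactly.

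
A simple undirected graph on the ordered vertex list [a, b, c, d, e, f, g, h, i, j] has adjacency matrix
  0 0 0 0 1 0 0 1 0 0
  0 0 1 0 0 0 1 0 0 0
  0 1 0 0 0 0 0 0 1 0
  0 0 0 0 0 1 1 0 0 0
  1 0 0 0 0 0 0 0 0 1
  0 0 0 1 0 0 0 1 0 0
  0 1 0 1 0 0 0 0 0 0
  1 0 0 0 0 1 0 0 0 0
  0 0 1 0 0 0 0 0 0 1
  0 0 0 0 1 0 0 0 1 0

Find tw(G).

A width-2 tree decomposition is:
Bags: B1 = {b, d, g}  B2 = {b, c, d}  B3 = {c, d, i}  B4 = {d, i, j}  B5 = {d, e, j}  B6 = {a, d, e}  B7 = {a, d, h}  B8 = {d, f, h}
Tree: B1–B2, B2–B3, B3–B4, B4–B5, B5–B6, B6–B7, B7–B8
Each bag holds 3 vertices, so the decomposition has width 2, which upper-bounds the treewidth. Since d–g–b–c–i–j–e–a–h–f–d is a cycle in G, G is not acyclic. Forests are exactly the graphs of treewidth ≤ 1, so tw(G) ≥ 2. Therefore the treewidth is 2.

2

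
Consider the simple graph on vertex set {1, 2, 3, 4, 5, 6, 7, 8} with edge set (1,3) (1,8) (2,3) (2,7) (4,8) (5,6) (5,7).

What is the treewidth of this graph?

A width-1 tree decomposition is:
Bags: B1 = {4, 8}  B2 = {1, 8}  B3 = {1, 3}  B4 = {2, 3}  B5 = {2, 7}  B6 = {5, 7}  B7 = {5, 6}
Tree: B1–B2, B2–B3, B3–B4, B4–B5, B5–B6, B6–B7
Every bag has size at most 2, so the width is 2 − 1 = 1 and tw(G) ≤ 1. Any graph with an edge has treewidth ≥ 1, and G has the edge 4–8. Therefore the treewidth is 1.

1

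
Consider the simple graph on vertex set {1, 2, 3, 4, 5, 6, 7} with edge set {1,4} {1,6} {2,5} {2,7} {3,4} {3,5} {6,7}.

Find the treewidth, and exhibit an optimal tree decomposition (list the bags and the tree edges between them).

Every bag has size at most 3, so the width is 3 − 1 = 2 and tw(G) ≤ 2. Since 1–4–3–5–2–7–6–1 is a cycle in G, G is not acyclic. Forests are exactly the graphs of treewidth ≤ 1, so tw(G) ≥ 2. Therefore the treewidth is 2.

Treewidth 2.
Bags: B1 = {1, 3, 4}  B2 = {1, 3, 5}  B3 = {1, 2, 5}  B4 = {1, 2, 7}  B5 = {1, 6, 7}
Tree: B1–B2, B2–B3, B3–B4, B4–B5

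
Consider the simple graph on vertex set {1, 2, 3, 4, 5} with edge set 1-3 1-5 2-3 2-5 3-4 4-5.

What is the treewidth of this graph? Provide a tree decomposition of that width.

Every bag has size at most 3, so the width is 3 − 1 = 2 and tw(G) ≤ 2. The edges 4–3–2–5–4 form a cycle, so G is not a tree and its treewidth is at least 2. Hence tw(G) = 2 exactly.

Treewidth 2.
Bags: B1 = {3, 4, 5}  B2 = {2, 3, 5}  B3 = {1, 3, 5}
Tree: B1–B2, B2–B3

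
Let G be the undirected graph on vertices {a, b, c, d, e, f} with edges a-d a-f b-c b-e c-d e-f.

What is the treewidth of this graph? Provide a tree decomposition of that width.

Each bag holds 3 vertices, so the decomposition has width 2, which upper-bounds the treewidth. For the lower bound, G contains the cycle a–f–e–b–c–d–a, so G is not a forest; only forests have treewidth ≤ 1, hence tw(G) ≥ 2. Therefore the treewidth is 2.

Treewidth 2.
One such decomposition:
Bags: B1 = {a, e, f}  B2 = {a, b, e}  B3 = {a, b, c}  B4 = {a, c, d}
Tree: B1–B2, B2–B3, B3–B4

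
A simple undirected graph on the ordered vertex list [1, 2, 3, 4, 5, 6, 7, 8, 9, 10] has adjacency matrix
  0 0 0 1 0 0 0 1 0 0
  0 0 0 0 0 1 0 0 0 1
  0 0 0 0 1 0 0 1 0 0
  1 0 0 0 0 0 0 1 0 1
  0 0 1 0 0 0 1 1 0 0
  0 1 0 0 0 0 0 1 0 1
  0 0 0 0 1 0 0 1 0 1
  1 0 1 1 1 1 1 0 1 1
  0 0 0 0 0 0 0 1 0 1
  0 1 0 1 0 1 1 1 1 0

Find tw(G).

A width-2 tree decomposition is:
Bags: B1 = {4, 8, 10}  B2 = {7, 8, 10}  B3 = {1, 4, 8}  B4 = {6, 8, 10}  B5 = {5, 7, 8}  B6 = {2, 6, 10}  B7 = {8, 9, 10}  B8 = {3, 5, 8}
Tree: B1–B2, B1–B3, B2–B4, B2–B5, B4–B6, B2–B7, B5–B8
The largest bag has 3 vertices, giving width 2; this decomposition certifies tw(G) ≤ 2. For the lower bound, the 3 vertices {1, 4, 8} are pairwise adjacent, and any tree decomposition puts a clique entirely inside one bag — forcing width ≥ 2. The upper and lower bounds meet at 2, so that is the treewidth.

2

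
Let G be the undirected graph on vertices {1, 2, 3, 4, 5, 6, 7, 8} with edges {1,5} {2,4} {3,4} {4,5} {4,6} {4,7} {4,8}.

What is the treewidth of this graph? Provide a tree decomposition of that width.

Treewidth 1.
Bags: B1 = {2, 4}  B2 = {4, 5}  B3 = {4, 7}  B4 = {4, 8}  B5 = {3, 4}  B6 = {1, 5}  B7 = {4, 6}
Tree: B1–B2, B1–B3, B2–B4, B4–B5, B2–B6, B5–B7

Each bag holds 2 vertices, so the decomposition has width 1, which upper-bounds the treewidth. Since G has at least one edge (e.g. 4–2), it is not an edgeless graph, so tw(G) ≥ 1. Combining the bounds, tw(G) = 1.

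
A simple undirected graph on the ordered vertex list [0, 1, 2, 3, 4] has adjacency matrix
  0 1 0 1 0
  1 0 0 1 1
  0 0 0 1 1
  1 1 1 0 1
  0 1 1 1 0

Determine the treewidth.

A width-2 tree decomposition is:
Bags: B1 = {1, 3, 4}  B2 = {2, 3, 4}  B3 = {0, 1, 3}
Tree: B1–B2, B1–B3
Each bag holds 3 vertices, so the decomposition has width 2, which upper-bounds the treewidth. For the lower bound, the 3 vertices {0, 1, 3} are pairwise adjacent, and any tree decomposition puts a clique entirely inside one bag — forcing width ≥ 2. Combining the bounds, tw(G) = 2.

2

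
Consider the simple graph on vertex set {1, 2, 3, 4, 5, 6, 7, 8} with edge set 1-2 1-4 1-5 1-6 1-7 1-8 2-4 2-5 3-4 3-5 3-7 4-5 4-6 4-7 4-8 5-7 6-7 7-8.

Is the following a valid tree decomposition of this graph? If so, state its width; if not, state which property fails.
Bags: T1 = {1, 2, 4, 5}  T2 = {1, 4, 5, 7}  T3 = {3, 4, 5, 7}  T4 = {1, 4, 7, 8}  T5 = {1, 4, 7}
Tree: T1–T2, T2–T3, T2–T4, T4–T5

A tree decomposition must satisfy three properties: every vertex lies in some bag; for every edge, both endpoints lie together in some bag; and for every vertex, the bags containing it form a connected subtree. Here vertex 6 appears in no bag, so the decomposition is invalid.

No — vertex 6 appears in no bag.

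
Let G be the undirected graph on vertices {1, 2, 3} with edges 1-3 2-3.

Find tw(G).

A width-1 tree decomposition is:
Bags: B1 = {2, 3}  B2 = {1, 3}
Tree: B1–B2
The largest bag has 2 vertices, giving width 1; this decomposition certifies tw(G) ≤ 1. G has an edge, so its treewidth is at least 1. Hence tw(G) = 1 exactly.

1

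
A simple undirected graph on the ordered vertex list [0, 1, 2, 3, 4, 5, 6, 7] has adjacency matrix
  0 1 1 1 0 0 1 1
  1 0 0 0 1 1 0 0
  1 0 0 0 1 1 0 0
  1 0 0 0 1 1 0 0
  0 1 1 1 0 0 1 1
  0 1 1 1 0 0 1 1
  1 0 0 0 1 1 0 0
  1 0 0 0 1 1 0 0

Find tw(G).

3

A width-3 tree decomposition is:
Bags: B1 = {0, 2, 4, 5}  B2 = {0, 4, 5, 7}  B3 = {0, 1, 4, 5}  B4 = {0, 4, 5, 6}  B5 = {0, 3, 4, 5}
Tree: B1–B2, B2–B3, B3–B4, B4–B5
Each bag holds 4 vertices, so the decomposition has width 3, which upper-bounds the treewidth. For the lower bound: the 4 vertex sets {0,2}, {4,7}, {5}, {1} are disjoint, each induces a connected subgraph, and every pair is joined by at least one edge of G. Contracting each set to a single vertex therefore yields K_{4} as a minor, and since treewidth is minor-monotone, tw(G) ≥ tw(K_{4}) = 3. Combining the bounds, tw(G) = 3.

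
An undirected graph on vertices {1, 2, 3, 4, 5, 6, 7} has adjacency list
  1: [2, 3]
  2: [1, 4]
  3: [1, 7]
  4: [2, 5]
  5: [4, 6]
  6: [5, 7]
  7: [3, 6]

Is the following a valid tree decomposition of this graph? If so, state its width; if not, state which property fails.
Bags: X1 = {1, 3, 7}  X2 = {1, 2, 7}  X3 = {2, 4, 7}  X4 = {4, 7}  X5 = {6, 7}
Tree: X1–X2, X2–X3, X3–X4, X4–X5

No — vertex 5 appears in no bag.

A tree decomposition must satisfy three properties: every vertex lies in some bag; for every edge, both endpoints lie together in some bag; and for every vertex, the bags containing it form a connected subtree. Here vertex 5 appears in no bag, so the decomposition is invalid.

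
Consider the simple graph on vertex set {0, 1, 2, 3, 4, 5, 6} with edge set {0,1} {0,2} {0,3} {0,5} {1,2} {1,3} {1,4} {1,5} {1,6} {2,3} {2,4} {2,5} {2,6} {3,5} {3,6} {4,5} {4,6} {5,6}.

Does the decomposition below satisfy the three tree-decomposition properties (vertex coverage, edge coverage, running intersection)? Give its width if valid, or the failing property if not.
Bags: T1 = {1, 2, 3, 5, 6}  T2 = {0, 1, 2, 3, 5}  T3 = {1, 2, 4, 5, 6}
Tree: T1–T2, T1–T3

Yes; width 4.

Every vertex of G appears in some bag (union = {0, 1, 2, 3, 4, 5, 6}); every edge is covered by a bag; and for each vertex v the set of bags containing v is connected in the bag tree. The decomposition is therefore valid. The largest bag has 5 vertices, so the width is 4.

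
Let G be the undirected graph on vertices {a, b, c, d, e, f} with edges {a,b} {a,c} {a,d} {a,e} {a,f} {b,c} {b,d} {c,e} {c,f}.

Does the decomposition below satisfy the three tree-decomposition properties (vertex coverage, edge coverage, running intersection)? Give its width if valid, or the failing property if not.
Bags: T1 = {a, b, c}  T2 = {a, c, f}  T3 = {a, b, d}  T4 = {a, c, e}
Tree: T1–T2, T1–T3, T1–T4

Yes; width 2.

Checking the three conditions: (i) the bags cover all of {a, b, c, d, e, f}; (ii) for each edge, some bag contains both endpoints; (iii) the bags containing any fixed vertex form a subtree. All hold, so the decomposition is valid with width 3 − 1 = 2.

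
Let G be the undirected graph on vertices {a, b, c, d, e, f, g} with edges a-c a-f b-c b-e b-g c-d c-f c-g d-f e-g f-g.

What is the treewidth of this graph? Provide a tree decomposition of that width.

Treewidth 2.
One optimal decomposition is:
Bags: B1 = {c, d, f}  B2 = {c, f, g}  B3 = {a, c, f}  B4 = {b, c, g}  B5 = {b, e, g}
Tree: B1–B2, B1–B3, B2–B4, B4–B5

Every bag has size at most 3, so the width is 3 − 1 = 2 and tw(G) ≤ 2. Conversely, {b, e, g} is a clique of size 3, and the vertices of any clique must share a bag in every tree decomposition; so some bag has ≥ 3 vertices and tw(G) ≥ 2. Hence tw(G) = 2 exactly.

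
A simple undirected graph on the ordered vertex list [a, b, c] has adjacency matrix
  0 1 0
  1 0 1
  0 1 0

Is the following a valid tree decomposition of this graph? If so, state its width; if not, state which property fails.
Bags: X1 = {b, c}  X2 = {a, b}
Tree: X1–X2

Vertex coverage: the bags together contain {a, b, c}, the full vertex set. Edge coverage: each edge of G has both endpoints in at least one bag. Running intersection: for every vertex, the bags containing it form a connected subtree. All three properties hold, so this is a valid tree decomposition of width max|bag| − 1 = 1, and hence tw(G) ≤ 1.

Yes; width 1.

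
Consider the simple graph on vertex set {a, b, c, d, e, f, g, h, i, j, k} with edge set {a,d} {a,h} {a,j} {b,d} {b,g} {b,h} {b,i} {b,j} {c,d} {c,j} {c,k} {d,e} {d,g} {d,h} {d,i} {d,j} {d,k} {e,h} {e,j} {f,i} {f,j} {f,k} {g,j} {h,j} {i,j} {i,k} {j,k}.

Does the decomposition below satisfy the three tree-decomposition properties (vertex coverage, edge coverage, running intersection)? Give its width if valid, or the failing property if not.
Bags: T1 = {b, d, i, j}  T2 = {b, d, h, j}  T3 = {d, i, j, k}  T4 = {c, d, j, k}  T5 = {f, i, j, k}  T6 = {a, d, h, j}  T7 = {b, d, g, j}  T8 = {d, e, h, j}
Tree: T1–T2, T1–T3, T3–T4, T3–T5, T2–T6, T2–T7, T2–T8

Yes; width 3.

Every vertex of G appears in some bag (union = {a, b, c, d, e, f, g, h, i, j, k}); every edge is covered by a bag; and for each vertex v the set of bags containing v is connected in the bag tree. The decomposition is therefore valid. The largest bag has 4 vertices, so the width is 3.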